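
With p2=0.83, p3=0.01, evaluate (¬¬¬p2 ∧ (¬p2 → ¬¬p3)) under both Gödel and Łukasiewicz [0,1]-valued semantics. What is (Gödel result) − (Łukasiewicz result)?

-0.17

Gödel evaluation:
  ¬p2: Gödel ¬ of 0.83 = 0 (operand ≠ 0)
  ¬¬p2: Gödel ¬ of 0 = 1 (operand is 0)
  ¬¬¬p2: Gödel ¬ of 1 = 0 (operand ≠ 0)
  ¬p2: Gödel ¬ of 0.83 = 0 (operand ≠ 0)
  ¬p3: Gödel ¬ of 0.01 = 0 (operand ≠ 0)
  ¬¬p3: Gödel ¬ of 0 = 1 (operand is 0)
  (¬p2 → ¬¬p3): 0 ≤ 1, so result = 1
  (¬¬¬p2 ∧ (¬p2 → ¬¬p3)) = min(0, 1) = 0
  Gödel value = 0
Łukasiewicz evaluation:
  ¬p2: Łukasiewicz ¬ gives 1 − 0.83 = 0.17
  ¬¬p2: Łukasiewicz ¬ gives 1 − 0.17 = 0.83
  ¬¬¬p2: Łukasiewicz ¬ gives 1 − 0.83 = 0.17
  ¬p2: Łukasiewicz ¬ gives 1 − 0.83 = 0.17
  ¬p3: Łukasiewicz ¬ gives 1 − 0.01 = 0.99
  ¬¬p3: Łukasiewicz ¬ gives 1 − 0.99 = 0.01
  (¬p2 → ¬¬p3): min(1, 1 − 0.17 + 0.01) = 0.84
  (¬¬¬p2 ∧ (¬p2 → ¬¬p3)) = min(0.17, 0.84) = 0.17
  Łukasiewicz value = 0.17
Difference: 0 − 0.17 = -0.17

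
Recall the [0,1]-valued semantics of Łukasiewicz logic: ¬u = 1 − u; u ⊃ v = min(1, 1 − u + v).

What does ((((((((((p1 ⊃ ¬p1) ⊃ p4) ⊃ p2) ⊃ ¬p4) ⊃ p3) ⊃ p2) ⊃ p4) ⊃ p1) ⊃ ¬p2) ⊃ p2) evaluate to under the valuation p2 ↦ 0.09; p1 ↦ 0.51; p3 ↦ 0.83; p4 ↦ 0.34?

0.09

¬p1: Łukasiewicz ¬ gives 1 − 0.51 = 0.49
(p1 ⊃ ¬p1): min(1, 1 − 0.51 + 0.49) = 0.98
((p1 ⊃ ¬p1) ⊃ p4): min(1, 1 − 0.98 + 0.34) = 0.36
(((p1 ⊃ ¬p1) ⊃ p4) ⊃ p2): min(1, 1 − 0.36 + 0.09) = 0.73
¬p4: Łukasiewicz ¬ gives 1 − 0.34 = 0.66
((((p1 ⊃ ¬p1) ⊃ p4) ⊃ p2) ⊃ ¬p4): min(1, 1 − 0.73 + 0.66) = 0.93
(((((p1 ⊃ ¬p1) ⊃ p4) ⊃ p2) ⊃ ¬p4) ⊃ p3): min(1, 1 − 0.93 + 0.83) = 0.9
((((((p1 ⊃ ¬p1) ⊃ p4) ⊃ p2) ⊃ ¬p4) ⊃ p3) ⊃ p2): min(1, 1 − 0.9 + 0.09) = 0.19
(((((((p1 ⊃ ¬p1) ⊃ p4) ⊃ p2) ⊃ ¬p4) ⊃ p3) ⊃ p2) ⊃ p4): min(1, 1 − 0.19 + 0.34) = 1
((((((((p1 ⊃ ¬p1) ⊃ p4) ⊃ p2) ⊃ ¬p4) ⊃ p3) ⊃ p2) ⊃ p4) ⊃ p1): min(1, 1 − 1 + 0.51) = 0.51
¬p2: Łukasiewicz ¬ gives 1 − 0.09 = 0.91
(((((((((p1 ⊃ ¬p1) ⊃ p4) ⊃ p2) ⊃ ¬p4) ⊃ p3) ⊃ p2) ⊃ p4) ⊃ p1) ⊃ ¬p2): min(1, 1 − 0.51 + 0.91) = 1
((((((((((p1 ⊃ ¬p1) ⊃ p4) ⊃ p2) ⊃ ¬p4) ⊃ p3) ⊃ p2) ⊃ p4) ⊃ p1) ⊃ ¬p2) ⊃ p2): min(1, 1 − 1 + 0.09) = 0.09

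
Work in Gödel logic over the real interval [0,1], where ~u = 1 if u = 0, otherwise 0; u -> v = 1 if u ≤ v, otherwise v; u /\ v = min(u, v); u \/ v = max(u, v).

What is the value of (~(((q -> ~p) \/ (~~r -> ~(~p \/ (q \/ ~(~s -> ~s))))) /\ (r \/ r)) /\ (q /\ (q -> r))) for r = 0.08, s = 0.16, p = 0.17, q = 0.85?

0.08

~p: Gödel ¬ of 0.17 = 0 (operand ≠ 0)
(q -> ~p): 0.85 > 0, so result = 0
~r: Gödel ¬ of 0.08 = 0 (operand ≠ 0)
~~r: Gödel ¬ of 0 = 1 (operand is 0)
~p: Gödel ¬ of 0.17 = 0 (operand ≠ 0)
~s: Gödel ¬ of 0.16 = 0 (operand ≠ 0)
~s: Gödel ¬ of 0.16 = 0 (operand ≠ 0)
(~s -> ~s): 0 ≤ 0, so result = 1
~(~s -> ~s): Gödel ¬ of 1 = 0 (operand ≠ 0)
(q \/ ~(~s -> ~s)) = max(0.85, 0) = 0.85
(~p \/ (q \/ ~(~s -> ~s))) = max(0, 0.85) = 0.85
~(~p \/ (q \/ ~(~s -> ~s))): Gödel ¬ of 0.85 = 0 (operand ≠ 0)
(~~r -> ~(~p \/ (q \/ ~(~s -> ~s)))): 1 > 0, so result = 0
((q -> ~p) \/ (~~r -> ~(~p \/ (q \/ ~(~s -> ~s))))) = max(0, 0) = 0
(r \/ r) = max(0.08, 0.08) = 0.08
(((q -> ~p) \/ (~~r -> ~(~p \/ (q \/ ~(~s -> ~s))))) /\ (r \/ r)) = min(0, 0.08) = 0
~(((q -> ~p) \/ (~~r -> ~(~p \/ (q \/ ~(~s -> ~s))))) /\ (r \/ r)): Gödel ¬ of 0 = 1 (operand is 0)
(q -> r): 0.85 > 0.08, so result = 0.08
(q /\ (q -> r)) = min(0.85, 0.08) = 0.08
(~(((q -> ~p) \/ (~~r -> ~(~p \/ (q \/ ~(~s -> ~s))))) /\ (r \/ r)) /\ (q /\ (q -> r))) = min(1, 0.08) = 0.08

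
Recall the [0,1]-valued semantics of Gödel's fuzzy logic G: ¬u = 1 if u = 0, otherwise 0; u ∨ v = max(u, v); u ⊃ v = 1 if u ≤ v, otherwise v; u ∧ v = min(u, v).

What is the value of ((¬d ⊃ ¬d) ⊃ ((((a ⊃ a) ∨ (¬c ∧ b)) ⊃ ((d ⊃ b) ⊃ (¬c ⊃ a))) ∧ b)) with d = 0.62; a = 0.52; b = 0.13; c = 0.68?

0.13

¬d: Gödel ¬ of 0.62 = 0 (operand ≠ 0)
¬d: Gödel ¬ of 0.62 = 0 (operand ≠ 0)
(¬d ⊃ ¬d): 0 ≤ 0, so result = 1
(a ⊃ a): 0.52 ≤ 0.52, so result = 1
¬c: Gödel ¬ of 0.68 = 0 (operand ≠ 0)
(¬c ∧ b) = min(0, 0.13) = 0
((a ⊃ a) ∨ (¬c ∧ b)) = max(1, 0) = 1
(d ⊃ b): 0.62 > 0.13, so result = 0.13
¬c: Gödel ¬ of 0.68 = 0 (operand ≠ 0)
(¬c ⊃ a): 0 ≤ 0.52, so result = 1
((d ⊃ b) ⊃ (¬c ⊃ a)): 0.13 ≤ 1, so result = 1
(((a ⊃ a) ∨ (¬c ∧ b)) ⊃ ((d ⊃ b) ⊃ (¬c ⊃ a))): 1 ≤ 1, so result = 1
((((a ⊃ a) ∨ (¬c ∧ b)) ⊃ ((d ⊃ b) ⊃ (¬c ⊃ a))) ∧ b) = min(1, 0.13) = 0.13
((¬d ⊃ ¬d) ⊃ ((((a ⊃ a) ∨ (¬c ∧ b)) ⊃ ((d ⊃ b) ⊃ (¬c ⊃ a))) ∧ b)): 1 > 0.13, so result = 0.13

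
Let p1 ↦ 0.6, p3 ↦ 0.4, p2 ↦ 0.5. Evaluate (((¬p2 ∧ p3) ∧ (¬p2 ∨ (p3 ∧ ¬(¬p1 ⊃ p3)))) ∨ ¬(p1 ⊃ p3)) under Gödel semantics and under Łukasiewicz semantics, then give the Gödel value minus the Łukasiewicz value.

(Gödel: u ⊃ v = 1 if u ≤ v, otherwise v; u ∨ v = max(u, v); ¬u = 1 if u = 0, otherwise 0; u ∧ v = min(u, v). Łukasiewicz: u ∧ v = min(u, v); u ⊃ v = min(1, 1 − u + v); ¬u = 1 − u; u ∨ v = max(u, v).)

-0.40

Gödel evaluation:
  ¬p2: Gödel ¬ of 0.5 = 0 (operand ≠ 0)
  (¬p2 ∧ p3) = min(0, 0.4) = 0
  ¬p2: Gödel ¬ of 0.5 = 0 (operand ≠ 0)
  ¬p1: Gödel ¬ of 0.6 = 0 (operand ≠ 0)
  (¬p1 ⊃ p3): 0 ≤ 0.4, so result = 1
  ¬(¬p1 ⊃ p3): Gödel ¬ of 1 = 0 (operand ≠ 0)
  (p3 ∧ ¬(¬p1 ⊃ p3)) = min(0.4, 0) = 0
  (¬p2 ∨ (p3 ∧ ¬(¬p1 ⊃ p3))) = max(0, 0) = 0
  ((¬p2 ∧ p3) ∧ (¬p2 ∨ (p3 ∧ ¬(¬p1 ⊃ p3)))) = min(0, 0) = 0
  (p1 ⊃ p3): 0.6 > 0.4, so result = 0.4
  ¬(p1 ⊃ p3): Gödel ¬ of 0.4 = 0 (operand ≠ 0)
  (((¬p2 ∧ p3) ∧ (¬p2 ∨ (p3 ∧ ¬(¬p1 ⊃ p3)))) ∨ ¬(p1 ⊃ p3)) = max(0, 0) = 0
  Gödel value = 0
Łukasiewicz evaluation:
  ¬p2: Łukasiewicz ¬ gives 1 − 0.5 = 0.5
  (¬p2 ∧ p3) = min(0.5, 0.4) = 0.4
  ¬p2: Łukasiewicz ¬ gives 1 − 0.5 = 0.5
  ¬p1: Łukasiewicz ¬ gives 1 − 0.6 = 0.4
  (¬p1 ⊃ p3): min(1, 1 − 0.4 + 0.4) = 1
  ¬(¬p1 ⊃ p3): Łukasiewicz ¬ gives 1 − 1 = 0
  (p3 ∧ ¬(¬p1 ⊃ p3)) = min(0.4, 0) = 0
  (¬p2 ∨ (p3 ∧ ¬(¬p1 ⊃ p3))) = max(0.5, 0) = 0.5
  ((¬p2 ∧ p3) ∧ (¬p2 ∨ (p3 ∧ ¬(¬p1 ⊃ p3)))) = min(0.4, 0.5) = 0.4
  (p1 ⊃ p3): min(1, 1 − 0.6 + 0.4) = 0.8
  ¬(p1 ⊃ p3): Łukasiewicz ¬ gives 1 − 0.8 = 0.2
  (((¬p2 ∧ p3) ∧ (¬p2 ∨ (p3 ∧ ¬(¬p1 ⊃ p3)))) ∨ ¬(p1 ⊃ p3)) = max(0.4, 0.2) = 0.4
  Łukasiewicz value = 0.4
Difference: 0 − 0.4 = -0.40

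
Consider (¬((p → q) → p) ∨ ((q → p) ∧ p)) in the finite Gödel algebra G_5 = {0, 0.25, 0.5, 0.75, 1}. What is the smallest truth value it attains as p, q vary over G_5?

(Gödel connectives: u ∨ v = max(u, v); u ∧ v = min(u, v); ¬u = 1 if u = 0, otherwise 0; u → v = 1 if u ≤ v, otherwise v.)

0.25

The minimum is attained at p = 0.25, q = 0:
  (p → q): 0.25 > 0, so result = 0
  ((p → q) → p): 0 ≤ 0.25, so result = 1
  ¬((p → q) → p): Gödel ¬ of 1 = 0 (operand ≠ 0)
  (q → p): 0 ≤ 0.25, so result = 1
  ((q → p) ∧ p) = min(1, 0.25) = 0.25
  (¬((p → q) → p) ∨ ((q → p) ∧ p)) = max(0, 0.25) = 0.25
Checking all 25 assignments confirms none give a value below 0.25.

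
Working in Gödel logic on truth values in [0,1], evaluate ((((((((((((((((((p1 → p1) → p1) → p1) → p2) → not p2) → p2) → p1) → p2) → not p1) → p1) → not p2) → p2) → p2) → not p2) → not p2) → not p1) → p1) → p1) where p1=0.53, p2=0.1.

0.53

(p1 → p1): 0.53 ≤ 0.53, so result = 1
((p1 → p1) → p1): 1 > 0.53, so result = 0.53
(((p1 → p1) → p1) → p1): 0.53 ≤ 0.53, so result = 1
((((p1 → p1) → p1) → p1) → p2): 1 > 0.1, so result = 0.1
not p2: Gödel ¬ of 0.1 = 0 (operand ≠ 0)
(((((p1 → p1) → p1) → p1) → p2) → not p2): 0.1 > 0, so result = 0
((((((p1 → p1) → p1) → p1) → p2) → not p2) → p2): 0 ≤ 0.1, so result = 1
(((((((p1 → p1) → p1) → p1) → p2) → not p2) → p2) → p1): 1 > 0.53, so result = 0.53
((((((((p1 → p1) → p1) → p1) → p2) → not p2) → p2) → p1) → p2): 0.53 > 0.1, so result = 0.1
not p1: Gödel ¬ of 0.53 = 0 (operand ≠ 0)
(((((((((p1 → p1) → p1) → p1) → p2) → not p2) → p2) → p1) → p2) → not p1): 0.1 > 0, so result = 0
((((((((((p1 → p1) → p1) → p1) → p2) → not p2) → p2) → p1) → p2) → not p1) → p1): 0 ≤ 0.53, so result = 1
not p2: Gödel ¬ of 0.1 = 0 (operand ≠ 0)
(((((((((((p1 → p1) → p1) → p1) → p2) → not p2) → p2) → p1) → p2) → not p1) → p1) → not p2): 1 > 0, so result = 0
((((((((((((p1 → p1) → p1) → p1) → p2) → not p2) → p2) → p1) → p2) → not p1) → p1) → not p2) → p2): 0 ≤ 0.1, so result = 1
(((((((((((((p1 → p1) → p1) → p1) → p2) → not p2) → p2) → p1) → p2) → not p1) → p1) → not p2) → p2) → p2): 1 > 0.1, so result = 0.1
not p2: Gödel ¬ of 0.1 = 0 (operand ≠ 0)
((((((((((((((p1 → p1) → p1) → p1) → p2) → not p2) → p2) → p1) → p2) → not p1) → p1) → not p2) → p2) → p2) → not p2): 0.1 > 0, so result = 0
not p2: Gödel ¬ of 0.1 = 0 (operand ≠ 0)
(((((((((((((((p1 → p1) → p1) → p1) → p2) → not p2) → p2) → p1) → p2) → not p1) → p1) → not p2) → p2) → p2) → not p2) → not p2): 0 ≤ 0, so result = 1
not p1: Gödel ¬ of 0.53 = 0 (operand ≠ 0)
((((((((((((((((p1 → p1) → p1) → p1) → p2) → not p2) → p2) → p1) → p2) → not p1) → p1) → not p2) → p2) → p2) → not p2) → not p2) → not p1): 1 > 0, so result = 0
(((((((((((((((((p1 → p1) → p1) → p1) → p2) → not p2) → p2) → p1) → p2) → not p1) → p1) → not p2) → p2) → p2) → not p2) → not p2) → not p1) → p1): 0 ≤ 0.53, so result = 1
((((((((((((((((((p1 → p1) → p1) → p1) → p2) → not p2) → p2) → p1) → p2) → not p1) → p1) → not p2) → p2) → p2) → not p2) → not p2) → not p1) → p1) → p1): 1 > 0.53, so result = 0.53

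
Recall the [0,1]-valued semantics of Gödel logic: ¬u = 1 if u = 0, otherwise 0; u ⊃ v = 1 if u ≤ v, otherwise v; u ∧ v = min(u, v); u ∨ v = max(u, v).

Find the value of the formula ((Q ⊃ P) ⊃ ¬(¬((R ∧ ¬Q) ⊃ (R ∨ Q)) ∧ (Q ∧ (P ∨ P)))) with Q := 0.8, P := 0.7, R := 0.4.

1.00

(Q ⊃ P): 0.8 > 0.7, so result = 0.7
¬Q: Gödel ¬ of 0.8 = 0 (operand ≠ 0)
(R ∧ ¬Q) = min(0.4, 0) = 0
(R ∨ Q) = max(0.4, 0.8) = 0.8
((R ∧ ¬Q) ⊃ (R ∨ Q)): 0 ≤ 0.8, so result = 1
¬((R ∧ ¬Q) ⊃ (R ∨ Q)): Gödel ¬ of 1 = 0 (operand ≠ 0)
(P ∨ P) = max(0.7, 0.7) = 0.7
(Q ∧ (P ∨ P)) = min(0.8, 0.7) = 0.7
(¬((R ∧ ¬Q) ⊃ (R ∨ Q)) ∧ (Q ∧ (P ∨ P))) = min(0, 0.7) = 0
¬(¬((R ∧ ¬Q) ⊃ (R ∨ Q)) ∧ (Q ∧ (P ∨ P))): Gödel ¬ of 0 = 1 (operand is 0)
((Q ⊃ P) ⊃ ¬(¬((R ∧ ¬Q) ⊃ (R ∨ Q)) ∧ (Q ∧ (P ∨ P)))): 0.7 ≤ 1, so result = 1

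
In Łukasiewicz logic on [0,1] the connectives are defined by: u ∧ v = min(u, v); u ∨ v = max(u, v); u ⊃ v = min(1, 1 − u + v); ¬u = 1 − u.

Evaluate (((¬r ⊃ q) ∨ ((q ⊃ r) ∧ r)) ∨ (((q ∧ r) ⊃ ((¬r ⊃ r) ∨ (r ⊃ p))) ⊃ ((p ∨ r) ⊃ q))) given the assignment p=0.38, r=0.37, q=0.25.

0.87

¬r: Łukasiewicz ¬ gives 1 − 0.37 = 0.63
(¬r ⊃ q): min(1, 1 − 0.63 + 0.25) = 0.62
(q ⊃ r): min(1, 1 − 0.25 + 0.37) = 1
((q ⊃ r) ∧ r) = min(1, 0.37) = 0.37
((¬r ⊃ q) ∨ ((q ⊃ r) ∧ r)) = max(0.62, 0.37) = 0.62
(q ∧ r) = min(0.25, 0.37) = 0.25
¬r: Łukasiewicz ¬ gives 1 − 0.37 = 0.63
(¬r ⊃ r): min(1, 1 − 0.63 + 0.37) = 0.74
(r ⊃ p): min(1, 1 − 0.37 + 0.38) = 1
((¬r ⊃ r) ∨ (r ⊃ p)) = max(0.74, 1) = 1
((q ∧ r) ⊃ ((¬r ⊃ r) ∨ (r ⊃ p))): min(1, 1 − 0.25 + 1) = 1
(p ∨ r) = max(0.38, 0.37) = 0.38
((p ∨ r) ⊃ q): min(1, 1 − 0.38 + 0.25) = 0.87
(((q ∧ r) ⊃ ((¬r ⊃ r) ∨ (r ⊃ p))) ⊃ ((p ∨ r) ⊃ q)): min(1, 1 − 1 + 0.87) = 0.87
(((¬r ⊃ q) ∨ ((q ⊃ r) ∧ r)) ∨ (((q ∧ r) ⊃ ((¬r ⊃ r) ∨ (r ⊃ p))) ⊃ ((p ∨ r) ⊃ q))) = max(0.62, 0.87) = 0.87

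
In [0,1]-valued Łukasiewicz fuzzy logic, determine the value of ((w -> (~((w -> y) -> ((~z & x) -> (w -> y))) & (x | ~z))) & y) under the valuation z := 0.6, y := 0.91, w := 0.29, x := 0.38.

0.71

(w -> y): min(1, 1 − 0.29 + 0.91) = 1
~z: Łukasiewicz ¬ gives 1 − 0.6 = 0.4
(~z & x) = min(0.4, 0.38) = 0.38
(w -> y): min(1, 1 − 0.29 + 0.91) = 1
((~z & x) -> (w -> y)): min(1, 1 − 0.38 + 1) = 1
((w -> y) -> ((~z & x) -> (w -> y))): min(1, 1 − 1 + 1) = 1
~((w -> y) -> ((~z & x) -> (w -> y))): Łukasiewicz ¬ gives 1 − 1 = 0
~z: Łukasiewicz ¬ gives 1 − 0.6 = 0.4
(x | ~z) = max(0.38, 0.4) = 0.4
(~((w -> y) -> ((~z & x) -> (w -> y))) & (x | ~z)) = min(0, 0.4) = 0
(w -> (~((w -> y) -> ((~z & x) -> (w -> y))) & (x | ~z))): min(1, 1 − 0.29 + 0) = 0.71
((w -> (~((w -> y) -> ((~z & x) -> (w -> y))) & (x | ~z))) & y) = min(0.71, 0.91) = 0.71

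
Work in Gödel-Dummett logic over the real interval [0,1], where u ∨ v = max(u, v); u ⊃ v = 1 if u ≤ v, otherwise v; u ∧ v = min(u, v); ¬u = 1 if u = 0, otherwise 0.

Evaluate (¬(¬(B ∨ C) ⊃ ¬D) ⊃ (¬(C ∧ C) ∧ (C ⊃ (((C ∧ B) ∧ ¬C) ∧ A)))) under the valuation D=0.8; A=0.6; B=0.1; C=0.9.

(B ∨ C) = max(0.1, 0.9) = 0.9
¬(B ∨ C): Gödel ¬ of 0.9 = 0 (operand ≠ 0)
¬D: Gödel ¬ of 0.8 = 0 (operand ≠ 0)
(¬(B ∨ C) ⊃ ¬D): 0 ≤ 0, so result = 1
¬(¬(B ∨ C) ⊃ ¬D): Gödel ¬ of 1 = 0 (operand ≠ 0)
(C ∧ C) = min(0.9, 0.9) = 0.9
¬(C ∧ C): Gödel ¬ of 0.9 = 0 (operand ≠ 0)
(C ∧ B) = min(0.9, 0.1) = 0.1
¬C: Gödel ¬ of 0.9 = 0 (operand ≠ 0)
((C ∧ B) ∧ ¬C) = min(0.1, 0) = 0
(((C ∧ B) ∧ ¬C) ∧ A) = min(0, 0.6) = 0
(C ⊃ (((C ∧ B) ∧ ¬C) ∧ A)): 0.9 > 0, so result = 0
(¬(C ∧ C) ∧ (C ⊃ (((C ∧ B) ∧ ¬C) ∧ A))) = min(0, 0) = 0
(¬(¬(B ∨ C) ⊃ ¬D) ⊃ (¬(C ∧ C) ∧ (C ⊃ (((C ∧ B) ∧ ¬C) ∧ A)))): 0 ≤ 0, so result = 1

1.00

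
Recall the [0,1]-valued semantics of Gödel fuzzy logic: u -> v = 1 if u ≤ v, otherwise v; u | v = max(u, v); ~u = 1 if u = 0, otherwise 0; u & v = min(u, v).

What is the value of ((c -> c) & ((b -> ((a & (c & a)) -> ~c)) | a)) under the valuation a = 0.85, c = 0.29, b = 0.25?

0.85

(c -> c): 0.29 ≤ 0.29, so result = 1
(c & a) = min(0.29, 0.85) = 0.29
(a & (c & a)) = min(0.85, 0.29) = 0.29
~c: Gödel ¬ of 0.29 = 0 (operand ≠ 0)
((a & (c & a)) -> ~c): 0.29 > 0, so result = 0
(b -> ((a & (c & a)) -> ~c)): 0.25 > 0, so result = 0
((b -> ((a & (c & a)) -> ~c)) | a) = max(0, 0.85) = 0.85
((c -> c) & ((b -> ((a & (c & a)) -> ~c)) | a)) = min(1, 0.85) = 0.85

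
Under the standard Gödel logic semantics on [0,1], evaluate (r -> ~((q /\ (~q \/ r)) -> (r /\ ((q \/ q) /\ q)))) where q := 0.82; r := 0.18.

0.00

~q: Gödel ¬ of 0.82 = 0 (operand ≠ 0)
(~q \/ r) = max(0, 0.18) = 0.18
(q /\ (~q \/ r)) = min(0.82, 0.18) = 0.18
(q \/ q) = max(0.82, 0.82) = 0.82
((q \/ q) /\ q) = min(0.82, 0.82) = 0.82
(r /\ ((q \/ q) /\ q)) = min(0.18, 0.82) = 0.18
((q /\ (~q \/ r)) -> (r /\ ((q \/ q) /\ q))): 0.18 ≤ 0.18, so result = 1
~((q /\ (~q \/ r)) -> (r /\ ((q \/ q) /\ q))): Gödel ¬ of 1 = 0 (operand ≠ 0)
(r -> ~((q /\ (~q \/ r)) -> (r /\ ((q \/ q) /\ q)))): 0.18 > 0, so result = 0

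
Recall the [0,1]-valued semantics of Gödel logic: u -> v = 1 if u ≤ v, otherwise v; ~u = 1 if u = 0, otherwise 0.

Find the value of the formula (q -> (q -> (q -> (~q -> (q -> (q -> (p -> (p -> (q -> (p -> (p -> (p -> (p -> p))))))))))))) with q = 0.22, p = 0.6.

1.00

~q: Gödel ¬ of 0.22 = 0 (operand ≠ 0)
(p -> p): 0.6 ≤ 0.6, so result = 1
(p -> (p -> p)): 0.6 ≤ 1, so result = 1
(p -> (p -> (p -> p))): 0.6 ≤ 1, so result = 1
(p -> (p -> (p -> (p -> p)))): 0.6 ≤ 1, so result = 1
(q -> (p -> (p -> (p -> (p -> p))))): 0.22 ≤ 1, so result = 1
(p -> (q -> (p -> (p -> (p -> (p -> p)))))): 0.6 ≤ 1, so result = 1
(p -> (p -> (q -> (p -> (p -> (p -> (p -> p))))))): 0.6 ≤ 1, so result = 1
(q -> (p -> (p -> (q -> (p -> (p -> (p -> (p -> p)))))))): 0.22 ≤ 1, so result = 1
(q -> (q -> (p -> (p -> (q -> (p -> (p -> (p -> (p -> p))))))))): 0.22 ≤ 1, so result = 1
(~q -> (q -> (q -> (p -> (p -> (q -> (p -> (p -> (p -> (p -> p)))))))))): 0 ≤ 1, so result = 1
(q -> (~q -> (q -> (q -> (p -> (p -> (q -> (p -> (p -> (p -> (p -> p))))))))))): 0.22 ≤ 1, so result = 1
(q -> (q -> (~q -> (q -> (q -> (p -> (p -> (q -> (p -> (p -> (p -> (p -> p)))))))))))): 0.22 ≤ 1, so result = 1
(q -> (q -> (q -> (~q -> (q -> (q -> (p -> (p -> (q -> (p -> (p -> (p -> (p -> p))))))))))))): 0.22 ≤ 1, so result = 1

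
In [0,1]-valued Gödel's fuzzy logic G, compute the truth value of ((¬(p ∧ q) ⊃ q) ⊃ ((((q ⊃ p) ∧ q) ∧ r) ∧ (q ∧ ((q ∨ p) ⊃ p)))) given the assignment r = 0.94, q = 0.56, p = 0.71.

0.56

(p ∧ q) = min(0.71, 0.56) = 0.56
¬(p ∧ q): Gödel ¬ of 0.56 = 0 (operand ≠ 0)
(¬(p ∧ q) ⊃ q): 0 ≤ 0.56, so result = 1
(q ⊃ p): 0.56 ≤ 0.71, so result = 1
((q ⊃ p) ∧ q) = min(1, 0.56) = 0.56
(((q ⊃ p) ∧ q) ∧ r) = min(0.56, 0.94) = 0.56
(q ∨ p) = max(0.56, 0.71) = 0.71
((q ∨ p) ⊃ p): 0.71 ≤ 0.71, so result = 1
(q ∧ ((q ∨ p) ⊃ p)) = min(0.56, 1) = 0.56
((((q ⊃ p) ∧ q) ∧ r) ∧ (q ∧ ((q ∨ p) ⊃ p))) = min(0.56, 0.56) = 0.56
((¬(p ∧ q) ⊃ q) ⊃ ((((q ⊃ p) ∧ q) ∧ r) ∧ (q ∧ ((q ∨ p) ⊃ p)))): 1 > 0.56, so result = 0.56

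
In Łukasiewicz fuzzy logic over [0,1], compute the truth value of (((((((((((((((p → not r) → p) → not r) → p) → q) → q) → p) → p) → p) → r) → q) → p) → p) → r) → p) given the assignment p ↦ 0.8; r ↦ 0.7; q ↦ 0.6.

not r: Łukasiewicz ¬ gives 1 − 0.7 = 0.3
(p → not r): min(1, 1 − 0.8 + 0.3) = 0.5
((p → not r) → p): min(1, 1 − 0.5 + 0.8) = 1
not r: Łukasiewicz ¬ gives 1 − 0.7 = 0.3
(((p → not r) → p) → not r): min(1, 1 − 1 + 0.3) = 0.3
((((p → not r) → p) → not r) → p): min(1, 1 − 0.3 + 0.8) = 1
(((((p → not r) → p) → not r) → p) → q): min(1, 1 − 1 + 0.6) = 0.6
((((((p → not r) → p) → not r) → p) → q) → q): min(1, 1 − 0.6 + 0.6) = 1
(((((((p → not r) → p) → not r) → p) → q) → q) → p): min(1, 1 − 1 + 0.8) = 0.8
((((((((p → not r) → p) → not r) → p) → q) → q) → p) → p): min(1, 1 − 0.8 + 0.8) = 1
(((((((((p → not r) → p) → not r) → p) → q) → q) → p) → p) → p): min(1, 1 − 1 + 0.8) = 0.8
((((((((((p → not r) → p) → not r) → p) → q) → q) → p) → p) → p) → r): min(1, 1 − 0.8 + 0.7) = 0.9
(((((((((((p → not r) → p) → not r) → p) → q) → q) → p) → p) → p) → r) → q): min(1, 1 − 0.9 + 0.6) = 0.7
((((((((((((p → not r) → p) → not r) → p) → q) → q) → p) → p) → p) → r) → q) → p): min(1, 1 − 0.7 + 0.8) = 1
(((((((((((((p → not r) → p) → not r) → p) → q) → q) → p) → p) → p) → r) → q) → p) → p): min(1, 1 − 1 + 0.8) = 0.8
((((((((((((((p → not r) → p) → not r) → p) → q) → q) → p) → p) → p) → r) → q) → p) → p) → r): min(1, 1 − 0.8 + 0.7) = 0.9
(((((((((((((((p → not r) → p) → not r) → p) → q) → q) → p) → p) → p) → r) → q) → p) → p) → r) → p): min(1, 1 − 0.9 + 0.8) = 0.9

0.90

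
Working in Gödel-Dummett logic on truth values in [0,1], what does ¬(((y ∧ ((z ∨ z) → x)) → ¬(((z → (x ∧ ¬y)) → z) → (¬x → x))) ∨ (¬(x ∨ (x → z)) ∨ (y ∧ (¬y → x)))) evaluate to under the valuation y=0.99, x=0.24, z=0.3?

0.00

(z ∨ z) = max(0.3, 0.3) = 0.3
((z ∨ z) → x): 0.3 > 0.24, so result = 0.24
(y ∧ ((z ∨ z) → x)) = min(0.99, 0.24) = 0.24
¬y: Gödel ¬ of 0.99 = 0 (operand ≠ 0)
(x ∧ ¬y) = min(0.24, 0) = 0
(z → (x ∧ ¬y)): 0.3 > 0, so result = 0
((z → (x ∧ ¬y)) → z): 0 ≤ 0.3, so result = 1
¬x: Gödel ¬ of 0.24 = 0 (operand ≠ 0)
(¬x → x): 0 ≤ 0.24, so result = 1
(((z → (x ∧ ¬y)) → z) → (¬x → x)): 1 ≤ 1, so result = 1
¬(((z → (x ∧ ¬y)) → z) → (¬x → x)): Gödel ¬ of 1 = 0 (operand ≠ 0)
((y ∧ ((z ∨ z) → x)) → ¬(((z → (x ∧ ¬y)) → z) → (¬x → x))): 0.24 > 0, so result = 0
(x → z): 0.24 ≤ 0.3, so result = 1
(x ∨ (x → z)) = max(0.24, 1) = 1
¬(x ∨ (x → z)): Gödel ¬ of 1 = 0 (operand ≠ 0)
¬y: Gödel ¬ of 0.99 = 0 (operand ≠ 0)
(¬y → x): 0 ≤ 0.24, so result = 1
(y ∧ (¬y → x)) = min(0.99, 1) = 0.99
(¬(x ∨ (x → z)) ∨ (y ∧ (¬y → x))) = max(0, 0.99) = 0.99
(((y ∧ ((z ∨ z) → x)) → ¬(((z → (x ∧ ¬y)) → z) → (¬x → x))) ∨ (¬(x ∨ (x → z)) ∨ (y ∧ (¬y → x)))) = max(0, 0.99) = 0.99
¬(((y ∧ ((z ∨ z) → x)) → ¬(((z → (x ∧ ¬y)) → z) → (¬x → x))) ∨ (¬(x ∨ (x → z)) ∨ (y ∧ (¬y → x)))): Gödel ¬ of 0.99 = 0 (operand ≠ 0)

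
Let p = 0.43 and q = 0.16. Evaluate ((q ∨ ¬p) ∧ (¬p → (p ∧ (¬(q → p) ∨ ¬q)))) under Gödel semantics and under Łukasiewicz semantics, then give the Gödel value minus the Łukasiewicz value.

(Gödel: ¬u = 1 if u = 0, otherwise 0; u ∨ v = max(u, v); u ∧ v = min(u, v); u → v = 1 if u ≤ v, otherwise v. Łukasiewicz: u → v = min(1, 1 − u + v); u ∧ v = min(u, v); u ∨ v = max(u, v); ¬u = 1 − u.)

Gödel evaluation:
  ¬p: Gödel ¬ of 0.43 = 0 (operand ≠ 0)
  (q ∨ ¬p) = max(0.16, 0) = 0.16
  ¬p: Gödel ¬ of 0.43 = 0 (operand ≠ 0)
  (q → p): 0.16 ≤ 0.43, so result = 1
  ¬(q → p): Gödel ¬ of 1 = 0 (operand ≠ 0)
  ¬q: Gödel ¬ of 0.16 = 0 (operand ≠ 0)
  (¬(q → p) ∨ ¬q) = max(0, 0) = 0
  (p ∧ (¬(q → p) ∨ ¬q)) = min(0.43, 0) = 0
  (¬p → (p ∧ (¬(q → p) ∨ ¬q))): 0 ≤ 0, so result = 1
  ((q ∨ ¬p) ∧ (¬p → (p ∧ (¬(q → p) ∨ ¬q)))) = min(0.16, 1) = 0.16
  Gödel value = 0.16
Łukasiewicz evaluation:
  ¬p: Łukasiewicz ¬ gives 1 − 0.43 = 0.57
  (q ∨ ¬p) = max(0.16, 0.57) = 0.57
  ¬p: Łukasiewicz ¬ gives 1 − 0.43 = 0.57
  (q → p): min(1, 1 − 0.16 + 0.43) = 1
  ¬(q → p): Łukasiewicz ¬ gives 1 − 1 = 0
  ¬q: Łukasiewicz ¬ gives 1 − 0.16 = 0.84
  (¬(q → p) ∨ ¬q) = max(0, 0.84) = 0.84
  (p ∧ (¬(q → p) ∨ ¬q)) = min(0.43, 0.84) = 0.43
  (¬p → (p ∧ (¬(q → p) ∨ ¬q))): min(1, 1 − 0.57 + 0.43) = 0.86
  ((q ∨ ¬p) ∧ (¬p → (p ∧ (¬(q → p) ∨ ¬q)))) = min(0.57, 0.86) = 0.57
  Łukasiewicz value = 0.57
Difference: 0.16 − 0.57 = -0.41

-0.41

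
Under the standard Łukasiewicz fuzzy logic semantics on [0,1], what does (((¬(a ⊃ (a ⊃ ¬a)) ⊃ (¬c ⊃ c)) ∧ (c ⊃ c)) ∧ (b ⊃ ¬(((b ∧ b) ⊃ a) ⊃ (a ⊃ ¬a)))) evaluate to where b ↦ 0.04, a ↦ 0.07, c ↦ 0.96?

0.96

¬a: Łukasiewicz ¬ gives 1 − 0.07 = 0.93
(a ⊃ ¬a): min(1, 1 − 0.07 + 0.93) = 1
(a ⊃ (a ⊃ ¬a)): min(1, 1 − 0.07 + 1) = 1
¬(a ⊃ (a ⊃ ¬a)): Łukasiewicz ¬ gives 1 − 1 = 0
¬c: Łukasiewicz ¬ gives 1 − 0.96 = 0.04
(¬c ⊃ c): min(1, 1 − 0.04 + 0.96) = 1
(¬(a ⊃ (a ⊃ ¬a)) ⊃ (¬c ⊃ c)): min(1, 1 − 0 + 1) = 1
(c ⊃ c): min(1, 1 − 0.96 + 0.96) = 1
((¬(a ⊃ (a ⊃ ¬a)) ⊃ (¬c ⊃ c)) ∧ (c ⊃ c)) = min(1, 1) = 1
(b ∧ b) = min(0.04, 0.04) = 0.04
((b ∧ b) ⊃ a): min(1, 1 − 0.04 + 0.07) = 1
¬a: Łukasiewicz ¬ gives 1 − 0.07 = 0.93
(a ⊃ ¬a): min(1, 1 − 0.07 + 0.93) = 1
(((b ∧ b) ⊃ a) ⊃ (a ⊃ ¬a)): min(1, 1 − 1 + 1) = 1
¬(((b ∧ b) ⊃ a) ⊃ (a ⊃ ¬a)): Łukasiewicz ¬ gives 1 − 1 = 0
(b ⊃ ¬(((b ∧ b) ⊃ a) ⊃ (a ⊃ ¬a))): min(1, 1 − 0.04 + 0) = 0.96
(((¬(a ⊃ (a ⊃ ¬a)) ⊃ (¬c ⊃ c)) ∧ (c ⊃ c)) ∧ (b ⊃ ¬(((b ∧ b) ⊃ a) ⊃ (a ⊃ ¬a)))) = min(1, 0.96) = 0.96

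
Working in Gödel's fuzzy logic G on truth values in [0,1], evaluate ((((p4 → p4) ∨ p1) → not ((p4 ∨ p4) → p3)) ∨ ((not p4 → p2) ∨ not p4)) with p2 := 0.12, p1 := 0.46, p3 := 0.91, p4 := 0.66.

1.00

(p4 → p4): 0.66 ≤ 0.66, so result = 1
((p4 → p4) ∨ p1) = max(1, 0.46) = 1
(p4 ∨ p4) = max(0.66, 0.66) = 0.66
((p4 ∨ p4) → p3): 0.66 ≤ 0.91, so result = 1
not ((p4 ∨ p4) → p3): Gödel ¬ of 1 = 0 (operand ≠ 0)
(((p4 → p4) ∨ p1) → not ((p4 ∨ p4) → p3)): 1 > 0, so result = 0
not p4: Gödel ¬ of 0.66 = 0 (operand ≠ 0)
(not p4 → p2): 0 ≤ 0.12, so result = 1
not p4: Gödel ¬ of 0.66 = 0 (operand ≠ 0)
((not p4 → p2) ∨ not p4) = max(1, 0) = 1
((((p4 → p4) ∨ p1) → not ((p4 ∨ p4) → p3)) ∨ ((not p4 → p2) ∨ not p4)) = max(0, 1) = 1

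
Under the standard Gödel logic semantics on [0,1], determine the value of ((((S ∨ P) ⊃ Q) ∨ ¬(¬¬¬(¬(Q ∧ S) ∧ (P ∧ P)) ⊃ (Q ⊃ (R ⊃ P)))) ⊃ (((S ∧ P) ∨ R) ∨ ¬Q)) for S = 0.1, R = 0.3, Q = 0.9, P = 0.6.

0.30

(S ∨ P) = max(0.1, 0.6) = 0.6
((S ∨ P) ⊃ Q): 0.6 ≤ 0.9, so result = 1
(Q ∧ S) = min(0.9, 0.1) = 0.1
¬(Q ∧ S): Gödel ¬ of 0.1 = 0 (operand ≠ 0)
(P ∧ P) = min(0.6, 0.6) = 0.6
(¬(Q ∧ S) ∧ (P ∧ P)) = min(0, 0.6) = 0
¬(¬(Q ∧ S) ∧ (P ∧ P)): Gödel ¬ of 0 = 1 (operand is 0)
¬¬(¬(Q ∧ S) ∧ (P ∧ P)): Gödel ¬ of 1 = 0 (operand ≠ 0)
¬¬¬(¬(Q ∧ S) ∧ (P ∧ P)): Gödel ¬ of 0 = 1 (operand is 0)
(R ⊃ P): 0.3 ≤ 0.6, so result = 1
(Q ⊃ (R ⊃ P)): 0.9 ≤ 1, so result = 1
(¬¬¬(¬(Q ∧ S) ∧ (P ∧ P)) ⊃ (Q ⊃ (R ⊃ P))): 1 ≤ 1, so result = 1
¬(¬¬¬(¬(Q ∧ S) ∧ (P ∧ P)) ⊃ (Q ⊃ (R ⊃ P))): Gödel ¬ of 1 = 0 (operand ≠ 0)
(((S ∨ P) ⊃ Q) ∨ ¬(¬¬¬(¬(Q ∧ S) ∧ (P ∧ P)) ⊃ (Q ⊃ (R ⊃ P)))) = max(1, 0) = 1
(S ∧ P) = min(0.1, 0.6) = 0.1
((S ∧ P) ∨ R) = max(0.1, 0.3) = 0.3
¬Q: Gödel ¬ of 0.9 = 0 (operand ≠ 0)
(((S ∧ P) ∨ R) ∨ ¬Q) = max(0.3, 0) = 0.3
((((S ∨ P) ⊃ Q) ∨ ¬(¬¬¬(¬(Q ∧ S) ∧ (P ∧ P)) ⊃ (Q ⊃ (R ⊃ P)))) ⊃ (((S ∧ P) ∨ R) ∨ ¬Q)): 1 > 0.3, so result = 0.3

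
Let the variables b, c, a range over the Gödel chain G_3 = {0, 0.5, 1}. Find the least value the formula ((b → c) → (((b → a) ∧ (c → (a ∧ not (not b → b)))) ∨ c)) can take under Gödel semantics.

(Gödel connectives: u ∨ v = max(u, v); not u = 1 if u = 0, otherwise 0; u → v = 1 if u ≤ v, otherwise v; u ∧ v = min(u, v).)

0.50

The minimum is attained at b = 0, c = 0.5, a = 0:
  (b → c): 0 ≤ 0.5, so result = 1
  (b → a): 0 ≤ 0, so result = 1
  not b: Gödel ¬ of 0 = 1 (operand is 0)
  (not b → b): 1 > 0, so result = 0
  not (not b → b): Gödel ¬ of 0 = 1 (operand is 0)
  (a ∧ not (not b → b)) = min(0, 1) = 0
  (c → (a ∧ not (not b → b))): 0.5 > 0, so result = 0
  ((b → a) ∧ (c → (a ∧ not (not b → b)))) = min(1, 0) = 0
  (((b → a) ∧ (c → (a ∧ not (not b → b)))) ∨ c) = max(0, 0.5) = 0.5
  ((b → c) → (((b → a) ∧ (c → (a ∧ not (not b → b)))) ∨ c)): 1 > 0.5, so result = 0.5
Checking all 27 assignments confirms none give a value below 0.50.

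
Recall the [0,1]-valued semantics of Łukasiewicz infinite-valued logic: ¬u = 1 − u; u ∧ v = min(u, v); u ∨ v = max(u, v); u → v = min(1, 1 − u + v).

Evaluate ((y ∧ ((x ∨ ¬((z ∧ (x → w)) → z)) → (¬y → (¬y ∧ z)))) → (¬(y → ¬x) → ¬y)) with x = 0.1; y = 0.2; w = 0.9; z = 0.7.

(x → w): min(1, 1 − 0.1 + 0.9) = 1
(z ∧ (x → w)) = min(0.7, 1) = 0.7
((z ∧ (x → w)) → z): min(1, 1 − 0.7 + 0.7) = 1
¬((z ∧ (x → w)) → z): Łukasiewicz ¬ gives 1 − 1 = 0
(x ∨ ¬((z ∧ (x → w)) → z)) = max(0.1, 0) = 0.1
¬y: Łukasiewicz ¬ gives 1 − 0.2 = 0.8
¬y: Łukasiewicz ¬ gives 1 − 0.2 = 0.8
(¬y ∧ z) = min(0.8, 0.7) = 0.7
(¬y → (¬y ∧ z)): min(1, 1 − 0.8 + 0.7) = 0.9
((x ∨ ¬((z ∧ (x → w)) → z)) → (¬y → (¬y ∧ z))): min(1, 1 − 0.1 + 0.9) = 1
(y ∧ ((x ∨ ¬((z ∧ (x → w)) → z)) → (¬y → (¬y ∧ z)))) = min(0.2, 1) = 0.2
¬x: Łukasiewicz ¬ gives 1 − 0.1 = 0.9
(y → ¬x): min(1, 1 − 0.2 + 0.9) = 1
¬(y → ¬x): Łukasiewicz ¬ gives 1 − 1 = 0
¬y: Łukasiewicz ¬ gives 1 − 0.2 = 0.8
(¬(y → ¬x) → ¬y): min(1, 1 − 0 + 0.8) = 1
((y ∧ ((x ∨ ¬((z ∧ (x → w)) → z)) → (¬y → (¬y ∧ z)))) → (¬(y → ¬x) → ¬y)): min(1, 1 − 0.2 + 1) = 1

1.00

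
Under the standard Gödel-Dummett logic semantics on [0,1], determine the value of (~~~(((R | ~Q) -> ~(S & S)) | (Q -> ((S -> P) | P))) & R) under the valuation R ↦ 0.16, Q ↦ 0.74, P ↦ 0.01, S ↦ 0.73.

0.00

~Q: Gödel ¬ of 0.74 = 0 (operand ≠ 0)
(R | ~Q) = max(0.16, 0) = 0.16
(S & S) = min(0.73, 0.73) = 0.73
~(S & S): Gödel ¬ of 0.73 = 0 (operand ≠ 0)
((R | ~Q) -> ~(S & S)): 0.16 > 0, so result = 0
(S -> P): 0.73 > 0.01, so result = 0.01
((S -> P) | P) = max(0.01, 0.01) = 0.01
(Q -> ((S -> P) | P)): 0.74 > 0.01, so result = 0.01
(((R | ~Q) -> ~(S & S)) | (Q -> ((S -> P) | P))) = max(0, 0.01) = 0.01
~(((R | ~Q) -> ~(S & S)) | (Q -> ((S -> P) | P))): Gödel ¬ of 0.01 = 0 (operand ≠ 0)
~~(((R | ~Q) -> ~(S & S)) | (Q -> ((S -> P) | P))): Gödel ¬ of 0 = 1 (operand is 0)
~~~(((R | ~Q) -> ~(S & S)) | (Q -> ((S -> P) | P))): Gödel ¬ of 1 = 0 (operand ≠ 0)
(~~~(((R | ~Q) -> ~(S & S)) | (Q -> ((S -> P) | P))) & R) = min(0, 0.16) = 0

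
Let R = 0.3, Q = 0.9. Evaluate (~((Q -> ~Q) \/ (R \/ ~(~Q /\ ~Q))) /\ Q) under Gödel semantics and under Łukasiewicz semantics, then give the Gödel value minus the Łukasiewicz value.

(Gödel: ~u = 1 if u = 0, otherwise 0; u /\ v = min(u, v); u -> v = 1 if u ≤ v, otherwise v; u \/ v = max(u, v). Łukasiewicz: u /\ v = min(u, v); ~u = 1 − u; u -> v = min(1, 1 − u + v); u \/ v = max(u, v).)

-0.10

Gödel evaluation:
  ~Q: Gödel ¬ of 0.9 = 0 (operand ≠ 0)
  (Q -> ~Q): 0.9 > 0, so result = 0
  ~Q: Gödel ¬ of 0.9 = 0 (operand ≠ 0)
  ~Q: Gödel ¬ of 0.9 = 0 (operand ≠ 0)
  (~Q /\ ~Q) = min(0, 0) = 0
  ~(~Q /\ ~Q): Gödel ¬ of 0 = 1 (operand is 0)
  (R \/ ~(~Q /\ ~Q)) = max(0.3, 1) = 1
  ((Q -> ~Q) \/ (R \/ ~(~Q /\ ~Q))) = max(0, 1) = 1
  ~((Q -> ~Q) \/ (R \/ ~(~Q /\ ~Q))): Gödel ¬ of 1 = 0 (operand ≠ 0)
  (~((Q -> ~Q) \/ (R \/ ~(~Q /\ ~Q))) /\ Q) = min(0, 0.9) = 0
  Gödel value = 0
Łukasiewicz evaluation:
  ~Q: Łukasiewicz ¬ gives 1 − 0.9 = 0.1
  (Q -> ~Q): min(1, 1 − 0.9 + 0.1) = 0.2
  ~Q: Łukasiewicz ¬ gives 1 − 0.9 = 0.1
  ~Q: Łukasiewicz ¬ gives 1 − 0.9 = 0.1
  (~Q /\ ~Q) = min(0.1, 0.1) = 0.1
  ~(~Q /\ ~Q): Łukasiewicz ¬ gives 1 − 0.1 = 0.9
  (R \/ ~(~Q /\ ~Q)) = max(0.3, 0.9) = 0.9
  ((Q -> ~Q) \/ (R \/ ~(~Q /\ ~Q))) = max(0.2, 0.9) = 0.9
  ~((Q -> ~Q) \/ (R \/ ~(~Q /\ ~Q))): Łukasiewicz ¬ gives 1 − 0.9 = 0.1
  (~((Q -> ~Q) \/ (R \/ ~(~Q /\ ~Q))) /\ Q) = min(0.1, 0.9) = 0.1
  Łukasiewicz value = 0.1
Difference: 0 − 0.1 = -0.10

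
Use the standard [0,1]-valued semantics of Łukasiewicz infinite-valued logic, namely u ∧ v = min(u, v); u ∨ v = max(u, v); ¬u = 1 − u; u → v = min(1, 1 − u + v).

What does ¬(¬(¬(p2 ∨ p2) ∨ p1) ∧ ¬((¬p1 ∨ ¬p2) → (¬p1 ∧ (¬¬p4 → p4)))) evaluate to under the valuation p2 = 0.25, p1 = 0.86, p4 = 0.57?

(p2 ∨ p2) = max(0.25, 0.25) = 0.25
¬(p2 ∨ p2): Łukasiewicz ¬ gives 1 − 0.25 = 0.75
(¬(p2 ∨ p2) ∨ p1) = max(0.75, 0.86) = 0.86
¬(¬(p2 ∨ p2) ∨ p1): Łukasiewicz ¬ gives 1 − 0.86 = 0.14
¬p1: Łukasiewicz ¬ gives 1 − 0.86 = 0.14
¬p2: Łukasiewicz ¬ gives 1 − 0.25 = 0.75
(¬p1 ∨ ¬p2) = max(0.14, 0.75) = 0.75
¬p1: Łukasiewicz ¬ gives 1 − 0.86 = 0.14
¬p4: Łukasiewicz ¬ gives 1 − 0.57 = 0.43
¬¬p4: Łukasiewicz ¬ gives 1 − 0.43 = 0.57
(¬¬p4 → p4): min(1, 1 − 0.57 + 0.57) = 1
(¬p1 ∧ (¬¬p4 → p4)) = min(0.14, 1) = 0.14
((¬p1 ∨ ¬p2) → (¬p1 ∧ (¬¬p4 → p4))): min(1, 1 − 0.75 + 0.14) = 0.39
¬((¬p1 ∨ ¬p2) → (¬p1 ∧ (¬¬p4 → p4))): Łukasiewicz ¬ gives 1 − 0.39 = 0.61
(¬(¬(p2 ∨ p2) ∨ p1) ∧ ¬((¬p1 ∨ ¬p2) → (¬p1 ∧ (¬¬p4 → p4)))) = min(0.14, 0.61) = 0.14
¬(¬(¬(p2 ∨ p2) ∨ p1) ∧ ¬((¬p1 ∨ ¬p2) → (¬p1 ∧ (¬¬p4 → p4)))): Łukasiewicz ¬ gives 1 − 0.14 = 0.86

0.86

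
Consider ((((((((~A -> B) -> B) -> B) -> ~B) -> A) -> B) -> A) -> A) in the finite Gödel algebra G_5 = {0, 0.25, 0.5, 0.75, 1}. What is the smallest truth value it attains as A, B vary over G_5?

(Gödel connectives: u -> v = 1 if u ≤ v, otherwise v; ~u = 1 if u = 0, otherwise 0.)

The minimum is attained at A = 0.25, B = 0:
  ~A: Gödel ¬ of 0.25 = 0 (operand ≠ 0)
  (~A -> B): 0 ≤ 0, so result = 1
  ((~A -> B) -> B): 1 > 0, so result = 0
  (((~A -> B) -> B) -> B): 0 ≤ 0, so result = 1
  ~B: Gödel ¬ of 0 = 1 (operand is 0)
  ((((~A -> B) -> B) -> B) -> ~B): 1 ≤ 1, so result = 1
  (((((~A -> B) -> B) -> B) -> ~B) -> A): 1 > 0.25, so result = 0.25
  ((((((~A -> B) -> B) -> B) -> ~B) -> A) -> B): 0.25 > 0, so result = 0
  (((((((~A -> B) -> B) -> B) -> ~B) -> A) -> B) -> A): 0 ≤ 0.25, so result = 1
  ((((((((~A -> B) -> B) -> B) -> ~B) -> A) -> B) -> A) -> A): 1 > 0.25, so result = 0.25
Checking all 25 assignments confirms none give a value below 0.25.

0.25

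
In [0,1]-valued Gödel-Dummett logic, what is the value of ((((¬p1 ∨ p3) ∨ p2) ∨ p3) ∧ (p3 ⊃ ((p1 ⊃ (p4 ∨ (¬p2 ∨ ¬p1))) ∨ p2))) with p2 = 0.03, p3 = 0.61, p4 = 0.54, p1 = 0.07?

0.61

¬p1: Gödel ¬ of 0.07 = 0 (operand ≠ 0)
(¬p1 ∨ p3) = max(0, 0.61) = 0.61
((¬p1 ∨ p3) ∨ p2) = max(0.61, 0.03) = 0.61
(((¬p1 ∨ p3) ∨ p2) ∨ p3) = max(0.61, 0.61) = 0.61
¬p2: Gödel ¬ of 0.03 = 0 (operand ≠ 0)
¬p1: Gödel ¬ of 0.07 = 0 (operand ≠ 0)
(¬p2 ∨ ¬p1) = max(0, 0) = 0
(p4 ∨ (¬p2 ∨ ¬p1)) = max(0.54, 0) = 0.54
(p1 ⊃ (p4 ∨ (¬p2 ∨ ¬p1))): 0.07 ≤ 0.54, so result = 1
((p1 ⊃ (p4 ∨ (¬p2 ∨ ¬p1))) ∨ p2) = max(1, 0.03) = 1
(p3 ⊃ ((p1 ⊃ (p4 ∨ (¬p2 ∨ ¬p1))) ∨ p2)): 0.61 ≤ 1, so result = 1
((((¬p1 ∨ p3) ∨ p2) ∨ p3) ∧ (p3 ⊃ ((p1 ⊃ (p4 ∨ (¬p2 ∨ ¬p1))) ∨ p2))) = min(0.61, 1) = 0.61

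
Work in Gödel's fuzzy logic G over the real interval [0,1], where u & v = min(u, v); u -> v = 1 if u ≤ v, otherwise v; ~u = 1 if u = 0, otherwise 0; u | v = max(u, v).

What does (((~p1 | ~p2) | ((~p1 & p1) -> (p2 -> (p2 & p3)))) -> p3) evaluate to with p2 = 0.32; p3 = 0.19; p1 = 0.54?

~p1: Gödel ¬ of 0.54 = 0 (operand ≠ 0)
~p2: Gödel ¬ of 0.32 = 0 (operand ≠ 0)
(~p1 | ~p2) = max(0, 0) = 0
~p1: Gödel ¬ of 0.54 = 0 (operand ≠ 0)
(~p1 & p1) = min(0, 0.54) = 0
(p2 & p3) = min(0.32, 0.19) = 0.19
(p2 -> (p2 & p3)): 0.32 > 0.19, so result = 0.19
((~p1 & p1) -> (p2 -> (p2 & p3))): 0 ≤ 0.19, so result = 1
((~p1 | ~p2) | ((~p1 & p1) -> (p2 -> (p2 & p3)))) = max(0, 1) = 1
(((~p1 | ~p2) | ((~p1 & p1) -> (p2 -> (p2 & p3)))) -> p3): 1 > 0.19, so result = 0.19

0.19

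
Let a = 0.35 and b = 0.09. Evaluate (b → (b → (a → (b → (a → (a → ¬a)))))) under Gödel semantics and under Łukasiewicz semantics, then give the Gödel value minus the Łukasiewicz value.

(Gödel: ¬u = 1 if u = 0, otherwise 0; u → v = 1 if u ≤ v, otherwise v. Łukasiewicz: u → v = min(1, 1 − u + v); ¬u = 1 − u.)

-1.00

Gödel evaluation:
  ¬a: Gödel ¬ of 0.35 = 0 (operand ≠ 0)
  (a → ¬a): 0.35 > 0, so result = 0
  (a → (a → ¬a)): 0.35 > 0, so result = 0
  (b → (a → (a → ¬a))): 0.09 > 0, so result = 0
  (a → (b → (a → (a → ¬a)))): 0.35 > 0, so result = 0
  (b → (a → (b → (a → (a → ¬a))))): 0.09 > 0, so result = 0
  (b → (b → (a → (b → (a → (a → ¬a)))))): 0.09 > 0, so result = 0
  Gödel value = 0
Łukasiewicz evaluation:
  ¬a: Łukasiewicz ¬ gives 1 − 0.35 = 0.65
  (a → ¬a): min(1, 1 − 0.35 + 0.65) = 1
  (a → (a → ¬a)): min(1, 1 − 0.35 + 1) = 1
  (b → (a → (a → ¬a))): min(1, 1 − 0.09 + 1) = 1
  (a → (b → (a → (a → ¬a)))): min(1, 1 − 0.35 + 1) = 1
  (b → (a → (b → (a → (a → ¬a))))): min(1, 1 − 0.09 + 1) = 1
  (b → (b → (a → (b → (a → (a → ¬a)))))): min(1, 1 − 0.09 + 1) = 1
  Łukasiewicz value = 1
Difference: 0 − 1 = -1.00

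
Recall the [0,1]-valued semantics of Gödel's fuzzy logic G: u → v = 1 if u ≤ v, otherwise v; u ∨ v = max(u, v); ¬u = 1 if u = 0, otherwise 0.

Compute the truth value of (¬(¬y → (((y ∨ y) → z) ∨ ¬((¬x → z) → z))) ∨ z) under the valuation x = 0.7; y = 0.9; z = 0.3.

0.30

¬y: Gödel ¬ of 0.9 = 0 (operand ≠ 0)
(y ∨ y) = max(0.9, 0.9) = 0.9
((y ∨ y) → z): 0.9 > 0.3, so result = 0.3
¬x: Gödel ¬ of 0.7 = 0 (operand ≠ 0)
(¬x → z): 0 ≤ 0.3, so result = 1
((¬x → z) → z): 1 > 0.3, so result = 0.3
¬((¬x → z) → z): Gödel ¬ of 0.3 = 0 (operand ≠ 0)
(((y ∨ y) → z) ∨ ¬((¬x → z) → z)) = max(0.3, 0) = 0.3
(¬y → (((y ∨ y) → z) ∨ ¬((¬x → z) → z))): 0 ≤ 0.3, so result = 1
¬(¬y → (((y ∨ y) → z) ∨ ¬((¬x → z) → z))): Gödel ¬ of 1 = 0 (operand ≠ 0)
(¬(¬y → (((y ∨ y) → z) ∨ ¬((¬x → z) → z))) ∨ z) = max(0, 0.3) = 0.3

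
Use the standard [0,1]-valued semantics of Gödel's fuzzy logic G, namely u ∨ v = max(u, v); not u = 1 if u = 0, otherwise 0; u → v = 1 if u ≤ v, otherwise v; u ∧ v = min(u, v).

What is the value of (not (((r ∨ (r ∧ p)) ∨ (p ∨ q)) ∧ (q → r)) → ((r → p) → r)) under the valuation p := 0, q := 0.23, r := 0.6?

1.00

(r ∧ p) = min(0.6, 0) = 0
(r ∨ (r ∧ p)) = max(0.6, 0) = 0.6
(p ∨ q) = max(0, 0.23) = 0.23
((r ∨ (r ∧ p)) ∨ (p ∨ q)) = max(0.6, 0.23) = 0.6
(q → r): 0.23 ≤ 0.6, so result = 1
(((r ∨ (r ∧ p)) ∨ (p ∨ q)) ∧ (q → r)) = min(0.6, 1) = 0.6
not (((r ∨ (r ∧ p)) ∨ (p ∨ q)) ∧ (q → r)): Gödel ¬ of 0.6 = 0 (operand ≠ 0)
(r → p): 0.6 > 0, so result = 0
((r → p) → r): 0 ≤ 0.6, so result = 1
(not (((r ∨ (r ∧ p)) ∨ (p ∨ q)) ∧ (q → r)) → ((r → p) → r)): 0 ≤ 1, so result = 1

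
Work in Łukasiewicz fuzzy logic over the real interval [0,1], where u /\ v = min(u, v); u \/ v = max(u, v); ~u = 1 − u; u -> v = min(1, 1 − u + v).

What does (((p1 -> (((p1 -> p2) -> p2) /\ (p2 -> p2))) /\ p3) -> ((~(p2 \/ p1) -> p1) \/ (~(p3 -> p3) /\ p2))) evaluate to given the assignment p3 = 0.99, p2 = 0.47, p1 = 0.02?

0.50

(p1 -> p2): min(1, 1 − 0.02 + 0.47) = 1
((p1 -> p2) -> p2): min(1, 1 − 1 + 0.47) = 0.47
(p2 -> p2): min(1, 1 − 0.47 + 0.47) = 1
(((p1 -> p2) -> p2) /\ (p2 -> p2)) = min(0.47, 1) = 0.47
(p1 -> (((p1 -> p2) -> p2) /\ (p2 -> p2))): min(1, 1 − 0.02 + 0.47) = 1
((p1 -> (((p1 -> p2) -> p2) /\ (p2 -> p2))) /\ p3) = min(1, 0.99) = 0.99
(p2 \/ p1) = max(0.47, 0.02) = 0.47
~(p2 \/ p1): Łukasiewicz ¬ gives 1 − 0.47 = 0.53
(~(p2 \/ p1) -> p1): min(1, 1 − 0.53 + 0.02) = 0.49
(p3 -> p3): min(1, 1 − 0.99 + 0.99) = 1
~(p3 -> p3): Łukasiewicz ¬ gives 1 − 1 = 0
(~(p3 -> p3) /\ p2) = min(0, 0.47) = 0
((~(p2 \/ p1) -> p1) \/ (~(p3 -> p3) /\ p2)) = max(0.49, 0) = 0.49
(((p1 -> (((p1 -> p2) -> p2) /\ (p2 -> p2))) /\ p3) -> ((~(p2 \/ p1) -> p1) \/ (~(p3 -> p3) /\ p2))): min(1, 1 − 0.99 + 0.49) = 0.5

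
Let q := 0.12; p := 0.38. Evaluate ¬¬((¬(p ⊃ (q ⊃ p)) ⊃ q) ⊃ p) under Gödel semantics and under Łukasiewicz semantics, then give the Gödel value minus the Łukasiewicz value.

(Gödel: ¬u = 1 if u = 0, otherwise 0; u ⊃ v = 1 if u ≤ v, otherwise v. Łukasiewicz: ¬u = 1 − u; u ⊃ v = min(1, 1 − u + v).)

0.62

Gödel evaluation:
  (q ⊃ p): 0.12 ≤ 0.38, so result = 1
  (p ⊃ (q ⊃ p)): 0.38 ≤ 1, so result = 1
  ¬(p ⊃ (q ⊃ p)): Gödel ¬ of 1 = 0 (operand ≠ 0)
  (¬(p ⊃ (q ⊃ p)) ⊃ q): 0 ≤ 0.12, so result = 1
  ((¬(p ⊃ (q ⊃ p)) ⊃ q) ⊃ p): 1 > 0.38, so result = 0.38
  ¬((¬(p ⊃ (q ⊃ p)) ⊃ q) ⊃ p): Gödel ¬ of 0.38 = 0 (operand ≠ 0)
  ¬¬((¬(p ⊃ (q ⊃ p)) ⊃ q) ⊃ p): Gödel ¬ of 0 = 1 (operand is 0)
  Gödel value = 1
Łukasiewicz evaluation:
  (q ⊃ p): min(1, 1 − 0.12 + 0.38) = 1
  (p ⊃ (q ⊃ p)): min(1, 1 − 0.38 + 1) = 1
  ¬(p ⊃ (q ⊃ p)): Łukasiewicz ¬ gives 1 − 1 = 0
  (¬(p ⊃ (q ⊃ p)) ⊃ q): min(1, 1 − 0 + 0.12) = 1
  ((¬(p ⊃ (q ⊃ p)) ⊃ q) ⊃ p): min(1, 1 − 1 + 0.38) = 0.38
  ¬((¬(p ⊃ (q ⊃ p)) ⊃ q) ⊃ p): Łukasiewicz ¬ gives 1 − 0.38 = 0.62
  ¬¬((¬(p ⊃ (q ⊃ p)) ⊃ q) ⊃ p): Łukasiewicz ¬ gives 1 − 0.62 = 0.38
  Łukasiewicz value = 0.38
Difference: 1 − 0.38 = 0.62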